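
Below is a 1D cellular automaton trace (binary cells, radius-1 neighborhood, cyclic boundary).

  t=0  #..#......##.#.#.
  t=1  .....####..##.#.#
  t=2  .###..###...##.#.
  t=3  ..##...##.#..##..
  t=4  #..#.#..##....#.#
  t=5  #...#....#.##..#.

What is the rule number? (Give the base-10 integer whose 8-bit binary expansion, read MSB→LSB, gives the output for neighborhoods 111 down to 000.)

  nb ###: next=#  (t=1,i=6, bit7=1)
  nb ##.: next=#  (t=0,i=11, bit6=1)
  nb #.#: next=#  (t=0,i=12, bit5=1)
  nb #..: next=.  (t=0,i=1, bit4=0)
  nb .##: next=.  (t=0,i=10, bit3=0)
  nb .#.: next=.  (t=0,i=0, bit2=0)
  nb ..#: next=.  (t=0,i=2, bit1=0)
  nb ...: next=#  (t=0,i=5, bit0=1)
  bits 11100001 = 225

225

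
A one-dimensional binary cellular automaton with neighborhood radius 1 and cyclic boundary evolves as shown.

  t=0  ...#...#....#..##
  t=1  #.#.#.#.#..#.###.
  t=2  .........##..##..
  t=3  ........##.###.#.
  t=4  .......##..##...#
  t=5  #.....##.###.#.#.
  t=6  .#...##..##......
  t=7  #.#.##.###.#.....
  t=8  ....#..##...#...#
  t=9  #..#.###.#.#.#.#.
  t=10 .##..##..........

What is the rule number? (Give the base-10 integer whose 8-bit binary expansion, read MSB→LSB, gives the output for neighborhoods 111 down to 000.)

  [7] ### => #  t=1,i=14
  [6] ##. => .  t=0,i=16
  [5] #.# => .  t=1,i=1
  [4] #.. => #  t=0,i=0
  [3] .## => #  t=0,i=15
  [2] .#. => .  t=0,i=3
  [1] ..# => #  t=0,i=2
  [0] ... => .  t=0,i=1
  bits 10011010 = 154

154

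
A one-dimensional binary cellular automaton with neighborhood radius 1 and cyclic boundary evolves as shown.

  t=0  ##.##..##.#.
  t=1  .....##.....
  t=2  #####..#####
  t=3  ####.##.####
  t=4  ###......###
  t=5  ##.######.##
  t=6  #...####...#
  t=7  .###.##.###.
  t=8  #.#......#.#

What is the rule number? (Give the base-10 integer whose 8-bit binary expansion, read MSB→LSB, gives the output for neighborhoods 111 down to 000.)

147

  ###|#  b7=1 t=2,i=0
  ##.|.  b6=0 t=0,i=1
  #.#|.  b5=0 t=0,i=2
  #..|#  b4=1 t=0,i=5
  .##|.  b3=0 t=0,i=0
  .#.|.  b2=0 t=0,i=10
  ..#|#  b1=1 t=0,i=6
  ...|#  b0=1 t=1,i=0
  bits 10010011 = 147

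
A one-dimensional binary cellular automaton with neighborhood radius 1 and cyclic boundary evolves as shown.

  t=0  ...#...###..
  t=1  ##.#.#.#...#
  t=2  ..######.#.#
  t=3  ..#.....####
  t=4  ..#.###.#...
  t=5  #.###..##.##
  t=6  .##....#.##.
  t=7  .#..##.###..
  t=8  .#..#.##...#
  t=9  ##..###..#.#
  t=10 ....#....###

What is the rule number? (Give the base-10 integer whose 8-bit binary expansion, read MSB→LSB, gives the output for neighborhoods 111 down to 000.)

45

  [7] ### => .  t=0,i=8
  [6] ##. => .  t=0,i=9
  [5] #.# => #  t=1,i=2
  [4] #.. => .  t=0,i=4
  [3] .## => #  t=0,i=7
  [2] .#. => #  t=0,i=3
  [1] ..# => .  t=0,i=2
  [0] ... => #  t=0,i=0
  bits 00101101 = 45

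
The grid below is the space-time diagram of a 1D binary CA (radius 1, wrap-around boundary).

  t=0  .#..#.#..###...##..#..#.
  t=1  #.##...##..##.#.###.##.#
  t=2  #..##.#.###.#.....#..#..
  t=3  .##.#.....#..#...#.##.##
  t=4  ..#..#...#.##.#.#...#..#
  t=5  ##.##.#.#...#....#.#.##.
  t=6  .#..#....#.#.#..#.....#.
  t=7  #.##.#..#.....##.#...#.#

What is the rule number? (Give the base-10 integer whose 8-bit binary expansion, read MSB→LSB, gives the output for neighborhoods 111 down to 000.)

82

  ###|.  b7=0 t=0,i=10
  ##.|#  b6=1 t=0,i=11
  #.#|.  b5=0 t=0,i=5
  #..|#  b4=1 t=0,i=2
  .##|.  b3=0 t=0,i=9
  .#.|.  b2=0 t=0,i=1
  ..#|#  b1=1 t=0,i=0
  ...|.  b0=0 t=0,i=13
  bits 01010010 = 82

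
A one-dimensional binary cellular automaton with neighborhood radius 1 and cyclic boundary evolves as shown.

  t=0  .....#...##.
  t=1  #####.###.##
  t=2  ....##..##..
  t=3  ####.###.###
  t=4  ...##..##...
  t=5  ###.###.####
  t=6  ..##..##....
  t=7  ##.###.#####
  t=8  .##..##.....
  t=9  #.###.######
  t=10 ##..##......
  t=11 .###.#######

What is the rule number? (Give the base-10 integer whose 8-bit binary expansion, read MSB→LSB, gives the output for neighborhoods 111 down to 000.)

115

  ### -> .   bit 7 = 0  t=1,i=0
  ##. -> #   bit 6 = 1  t=0,i=10
  #.# -> #   bit 5 = 1  t=1,i=5
  #.. -> #   bit 4 = 1  t=0,i=6
  .## -> .   bit 3 = 0  t=0,i=9
  .#. -> .   bit 2 = 0  t=0,i=5
  ..# -> #   bit 1 = 1  t=0,i=4
  ... -> #   bit 0 = 1  t=0,i=0
  bits 01110011 = 115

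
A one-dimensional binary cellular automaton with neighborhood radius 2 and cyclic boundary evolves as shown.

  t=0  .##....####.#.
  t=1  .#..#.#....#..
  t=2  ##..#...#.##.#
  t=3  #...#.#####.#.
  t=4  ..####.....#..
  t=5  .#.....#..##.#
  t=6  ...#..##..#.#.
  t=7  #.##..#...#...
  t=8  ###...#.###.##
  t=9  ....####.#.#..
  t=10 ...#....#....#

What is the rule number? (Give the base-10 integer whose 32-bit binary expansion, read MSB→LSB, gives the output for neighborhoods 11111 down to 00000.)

  ##### -> .   bit 31 = 0  t=3,i=8
  ####. -> .   bit 30 = 0  t=0,i=9
  ###.# -> .   bit 29 = 0  t=0,i=10
  ###.. -> .   bit 28 = 0  t=2,i=1
  ##.## -> #   bit 27 = 1  t=2,i=12
  ##.#. -> #   bit 26 = 1  t=0,i=11
  ##..# -> .   bit 25 = 0  t=2,i=2
  ##... -> .   bit 24 = 0  t=0,i=3
  #.### -> .   bit 23 = 0  t=2,i=13
  #.##. -> #   bit 22 = 1  t=2,i=10
  #.#.# -> .   bit 21 = 0  t=3,i=12
  #.#.. -> .   bit 20 = 0  t=0,i=12
  #..## -> .   bit 19 = 0  t=0,i=0
  #..#. -> .   bit 18 = 0  t=1,i=3
  #...# -> #   bit 17 = 1  t=1,i=13
  #.... -> #   bit 16 = 1  t=0,i=4
  .#### -> .   bit 15 = 0  t=0,i=8
  .###. -> #   bit 14 = 1  t=2,i=0
  .##.# -> .   bit 13 = 0  t=2,i=11
  .##.. -> .   bit 12 = 0  t=0,i=2
  .#.## -> #   bit 11 = 1  t=2,i=9
  .#.#. -> .   bit 10 = 0  t=1,i=5
  .#..# -> .   bit 9 = 0  t=0,i=13
  .#... -> .   bit 8 = 0  t=1,i=7
  ..### -> .   bit 7 = 0  t=0,i=7
  ..##. -> #   bit 6 = 1  t=0,i=1
  ..#.# -> #   bit 5 = 1  t=1,i=4
  ..#.. -> #   bit 4 = 1  t=1,i=1
  ...## -> #   bit 3 = 1  t=0,i=6
  ...#. -> #   bit 2 = 1  t=1,i=0
  ....# -> .   bit 1 = 0  t=0,i=5
  ..... -> .   bit 0 = 0  t=4,i=8
  bits 00001100010000110100100001111100 = 205736060

205736060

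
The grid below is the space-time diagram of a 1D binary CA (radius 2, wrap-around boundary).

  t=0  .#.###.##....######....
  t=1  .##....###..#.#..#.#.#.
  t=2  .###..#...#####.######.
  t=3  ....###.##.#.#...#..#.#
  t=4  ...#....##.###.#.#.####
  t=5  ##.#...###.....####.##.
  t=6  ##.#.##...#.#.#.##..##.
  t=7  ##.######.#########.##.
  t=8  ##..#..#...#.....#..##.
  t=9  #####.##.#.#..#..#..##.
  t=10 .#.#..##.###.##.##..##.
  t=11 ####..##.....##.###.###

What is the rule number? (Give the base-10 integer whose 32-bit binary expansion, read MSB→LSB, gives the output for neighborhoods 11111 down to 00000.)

  [31] ##### => .  t=0,i=15
  [30] ####. => #  t=0,i=17
  [29] ###.# => .  t=0,i=5
  [28] ###.. => .  t=0,i=18
  [27] ##.## => .  t=0,i=6
  [26] ##.#. => .  t=3,i=10
  [25] ##..# => #  t=1,i=10
  [24] ##... => #  t=0,i=9
  [23] #.### => .  t=0,i=3
  [22] #.##. => #  t=0,i=7
  [21] #.#.# => #  t=1,i=19
  [20] #.#.. => #  t=1,i=14
  [19] #..## => .  t=1,i=0
  [18] #..#. => #  t=1,i=11
  [17] #...# => #  t=2,i=8
  [16] #.... => .  t=0,i=10
  [15] .#### => #  t=0,i=14
  [14] .###. => .  t=0,i=4
  [13] .##.# => #  t=3,i=9
  [12] .##.. => #  t=0,i=8
  [11] .#.## => #  t=0,i=2
  [10] .#.#. => #  t=1,i=13
  [9] .#..# => .  t=1,i=15
  [8] .#... => .  t=2,i=7
  [7] ..### => .  t=0,i=13
  [6] ..##. => #  t=1,i=1
  [5] ..#.# => #  t=0,i=1
  [4] ..#.. => #  t=2,i=6
  [3] ...## => #  t=0,i=12
  [2] ...#. => .  t=0,i=0
  [1] ....# => .  t=0,i=11
  [0] ..... => #  t=0,i=21
  bits 01000011011101101011110001111001 = 1131854969

1131854969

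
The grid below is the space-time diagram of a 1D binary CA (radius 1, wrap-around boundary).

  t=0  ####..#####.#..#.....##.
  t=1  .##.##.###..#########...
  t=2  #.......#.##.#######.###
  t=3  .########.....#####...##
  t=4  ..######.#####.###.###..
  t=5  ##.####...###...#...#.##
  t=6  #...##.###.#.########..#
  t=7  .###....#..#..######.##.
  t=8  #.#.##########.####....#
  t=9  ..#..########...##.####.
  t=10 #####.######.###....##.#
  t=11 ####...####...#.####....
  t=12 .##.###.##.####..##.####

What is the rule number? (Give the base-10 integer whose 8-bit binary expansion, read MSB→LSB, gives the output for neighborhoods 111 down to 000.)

151

  ### -> #   bit 7 = 1  t=0,i=1
  ##. -> .   bit 6 = 0  t=0,i=3
  #.# -> .   bit 5 = 0  t=0,i=11
  #.. -> #   bit 4 = 1  t=0,i=4
  .## -> .   bit 3 = 0  t=0,i=0
  .#. -> #   bit 2 = 1  t=0,i=12
  ..# -> #   bit 1 = 1  t=0,i=5
  ... -> #   bit 0 = 1  t=0,i=17
  bits 10010111 = 151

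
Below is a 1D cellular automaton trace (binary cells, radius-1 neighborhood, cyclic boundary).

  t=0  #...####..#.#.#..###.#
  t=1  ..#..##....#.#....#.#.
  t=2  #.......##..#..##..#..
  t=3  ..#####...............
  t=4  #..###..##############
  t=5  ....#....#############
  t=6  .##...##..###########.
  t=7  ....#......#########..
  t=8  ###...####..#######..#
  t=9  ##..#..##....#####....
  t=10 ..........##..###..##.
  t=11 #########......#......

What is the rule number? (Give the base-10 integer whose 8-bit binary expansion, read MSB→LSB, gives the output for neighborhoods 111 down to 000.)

161

  [7] ### => #  t=0,i=5
  [6] ##. => .  t=0,i=0
  [5] #.# => #  t=0,i=11
  [4] #.. => .  t=0,i=1
  [3] .## => .  t=0,i=4
  [2] .#. => .  t=0,i=10
  [1] ..# => .  t=0,i=3
  [0] ... => #  t=0,i=2
  bits 10100001 = 161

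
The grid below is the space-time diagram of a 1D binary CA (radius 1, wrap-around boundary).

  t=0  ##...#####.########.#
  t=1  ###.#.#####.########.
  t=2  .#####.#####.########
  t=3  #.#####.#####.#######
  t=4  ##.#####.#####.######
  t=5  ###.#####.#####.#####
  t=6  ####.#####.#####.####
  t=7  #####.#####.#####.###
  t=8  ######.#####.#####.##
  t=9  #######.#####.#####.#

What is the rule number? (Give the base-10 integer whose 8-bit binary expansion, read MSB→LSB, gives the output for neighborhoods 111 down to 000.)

  ### -> #   bit 7 = 1  t=0,i=0
  ##. -> #   bit 6 = 1  t=0,i=1
  #.# -> #   bit 5 = 1  t=0,i=10
  #.. -> #   bit 4 = 1  t=0,i=2
  .## -> .   bit 3 = 0  t=0,i=5
  .#. -> #   bit 2 = 1  t=1,i=4
  ..# -> #   bit 1 = 1  t=0,i=4
  ... -> .   bit 0 = 0  t=0,i=3
  bits 11110110 = 246

246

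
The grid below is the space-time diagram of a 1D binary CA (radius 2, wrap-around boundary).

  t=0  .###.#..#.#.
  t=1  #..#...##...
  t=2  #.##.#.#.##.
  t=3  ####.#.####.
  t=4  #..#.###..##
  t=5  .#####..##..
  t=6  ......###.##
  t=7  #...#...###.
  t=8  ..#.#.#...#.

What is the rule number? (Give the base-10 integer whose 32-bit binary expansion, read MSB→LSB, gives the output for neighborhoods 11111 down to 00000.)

737028210

  #####|.  b31=0 t=5,i=3
  ####.|.  b30=0 t=3,i=2
  ###.#|#  b29=1 t=0,i=3
  ###..|.  b28=0 t=4,i=0
  ##.##|#  b27=1 t=3,i=11
  ##.#.|.  b26=0 t=0,i=4
  ##..#|#  b25=1 t=4,i=1
  ##...|#  b24=1 t=1,i=9
  #.###|#  b23=1 t=3,i=0
  #.##.|#  b22=1 t=2,i=2
  #.#.#|#  b21=1 t=2,i=0
  #.#..|.  b20=0 t=0,i=5
  #..##|#  b19=1 t=0,i=0
  #..#.|#  b18=1 t=0,i=7
  #...#|#  b17=1 t=1,i=5
  #....|.  b16=0 t=6,i=1
  .####|.  b15=0 t=3,i=1
  .###.|.  b14=0 t=0,i=2
  .##.#|#  b13=1 t=2,i=3
  .##..|.  b12=0 t=1,i=8
  .#.##|#  b11=1 t=2,i=1
  .#.#.|.  b10=0 t=0,i=9
  .#..#|.  b9=0 t=0,i=6
  .#...|.  b8=0 t=1,i=4
  ..###|.  b7=0 t=0,i=1
  ..##.|#  b6=1 t=1,i=7
  ..#.#|#  b5=1 t=0,i=8
  ..#..|#  b4=1 t=1,i=0
  ...##|.  b3=0 t=1,i=6
  ...#.|.  b2=0 t=1,i=11
  ....#|#  b1=1 t=6,i=4
  .....|.  b0=0 t=6,i=2
  bits 00101011111011100010100001110010 = 737028210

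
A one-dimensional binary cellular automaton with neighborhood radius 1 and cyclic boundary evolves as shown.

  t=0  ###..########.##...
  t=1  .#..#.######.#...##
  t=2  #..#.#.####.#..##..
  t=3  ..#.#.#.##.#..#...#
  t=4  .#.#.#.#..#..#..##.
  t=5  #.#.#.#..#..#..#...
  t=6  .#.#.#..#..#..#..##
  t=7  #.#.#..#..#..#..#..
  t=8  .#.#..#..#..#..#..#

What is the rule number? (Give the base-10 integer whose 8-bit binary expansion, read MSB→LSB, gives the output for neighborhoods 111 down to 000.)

  nb ###: next=#  (t=0,i=1, bit7=1)
  nb ##.: next=.  (t=0,i=2, bit6=0)
  nb #.#: next=#  (t=0,i=13, bit5=1)
  nb #..: next=.  (t=0,i=3, bit4=0)
  nb .##: next=.  (t=0,i=0, bit3=0)
  nb .#.: next=.  (t=1,i=1, bit2=0)
  nb ..#: next=#  (t=0,i=4, bit1=1)
  nb ...: next=#  (t=0,i=17, bit0=1)
  bits 10100011 = 163

163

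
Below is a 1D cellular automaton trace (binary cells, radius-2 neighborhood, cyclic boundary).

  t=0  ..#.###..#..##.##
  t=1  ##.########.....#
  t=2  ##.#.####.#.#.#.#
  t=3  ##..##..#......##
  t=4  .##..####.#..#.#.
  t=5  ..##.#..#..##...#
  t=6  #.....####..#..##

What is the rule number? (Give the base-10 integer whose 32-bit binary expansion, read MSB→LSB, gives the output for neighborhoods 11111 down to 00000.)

  [31] ##### => #  t=1,i=5
  [30] ####. => .  t=1,i=9
  [29] ###.# => #  t=1,i=1
  [28] ###.. => #  t=0,i=6
  [27] ##.## => .  t=0,i=14
  [26] ##.#. => .  t=2,i=2
  [25] ##..# => #  t=0,i=0
  [24] ##... => .  t=1,i=11
  [23] #.### => #  t=0,i=4
  [22] #.##. => .  t=0,i=15
  [21] #.#.# => .  t=2,i=3
  [20] #.#.. => .  t=4,i=10
  [19] #..## => .  t=0,i=11
  [18] #..#. => #  t=0,i=1
  [17] #...# => .  t=5,i=14
  [16] #.... => #  t=1,i=12
  [15] .#### => .  t=1,i=4
  [14] .###. => #  t=0,i=5
  [13] .##.# => .  t=0,i=13
  [12] .##.. => #  t=0,i=16
  [11] .#.## => #  t=0,i=3
  [10] .#.#. => .  t=2,i=11
  [9] .#..# => #  t=0,i=10
  [8] .#... => .  t=3,i=9
  [7] ..### => #  t=1,i=16
  [6] ..##. => .  t=0,i=12
  [5] ..#.# => .  t=0,i=2
  [4] ..#.. => #  t=0,i=9
  [3] ...## => .  t=1,i=15
  [2] ...#. => #  t=5,i=15
  [1] ....# => #  t=1,i=14
  [0] ..... => .  t=1,i=13
  bits 10110010100001010101101010010110 = 2995083926

2995083926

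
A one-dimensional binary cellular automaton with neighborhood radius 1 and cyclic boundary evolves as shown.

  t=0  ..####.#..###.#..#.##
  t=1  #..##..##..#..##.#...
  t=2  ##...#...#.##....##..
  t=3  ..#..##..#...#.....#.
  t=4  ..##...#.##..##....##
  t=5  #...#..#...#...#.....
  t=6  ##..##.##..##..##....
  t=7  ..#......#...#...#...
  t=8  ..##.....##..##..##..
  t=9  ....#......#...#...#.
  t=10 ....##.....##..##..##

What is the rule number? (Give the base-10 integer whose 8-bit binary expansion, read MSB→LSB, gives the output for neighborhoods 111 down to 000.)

  ### -> #   bit 7 = 1  t=0,i=3
  ##. -> .   bit 6 = 0  t=0,i=5
  #.# -> .   bit 5 = 0  t=0,i=6
  #.. -> #   bit 4 = 1  t=0,i=0
  .## -> .   bit 3 = 0  t=0,i=2
  .#. -> #   bit 2 = 1  t=0,i=7
  ..# -> .   bit 1 = 0  t=0,i=1
  ... -> .   bit 0 = 0  t=1,i=19
  bits 10010100 = 148

148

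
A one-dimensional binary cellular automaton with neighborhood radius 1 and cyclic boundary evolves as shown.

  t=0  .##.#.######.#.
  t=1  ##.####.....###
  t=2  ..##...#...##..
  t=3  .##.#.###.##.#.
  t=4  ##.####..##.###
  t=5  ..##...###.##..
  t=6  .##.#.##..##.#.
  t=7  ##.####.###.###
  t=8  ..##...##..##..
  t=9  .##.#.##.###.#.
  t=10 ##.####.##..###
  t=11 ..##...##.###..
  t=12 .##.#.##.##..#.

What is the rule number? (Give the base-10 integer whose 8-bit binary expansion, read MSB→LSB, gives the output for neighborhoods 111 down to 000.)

62

  [7] ### => .  t=0,i=7
  [6] ##. => .  t=0,i=2
  [5] #.# => #  t=0,i=3
  [4] #.. => #  t=0,i=14
  [3] .## => #  t=0,i=1
  [2] .#. => #  t=0,i=4
  [1] ..# => #  t=0,i=0
  [0] ... => .  t=1,i=8
  bits 00111110 = 62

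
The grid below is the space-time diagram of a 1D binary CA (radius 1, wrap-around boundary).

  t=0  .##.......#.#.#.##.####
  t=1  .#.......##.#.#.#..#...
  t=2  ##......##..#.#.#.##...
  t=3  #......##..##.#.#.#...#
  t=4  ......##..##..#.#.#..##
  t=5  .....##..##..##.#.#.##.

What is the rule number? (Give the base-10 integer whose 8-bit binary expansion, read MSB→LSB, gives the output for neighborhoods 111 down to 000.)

14

  ###|.  b7=0 t=0,i=20
  ##.|.  b6=0 t=0,i=2
  #.#|.  b5=0 t=0,i=0
  #..|.  b4=0 t=0,i=3
  .##|#  b3=1 t=0,i=1
  .#.|#  b2=1 t=0,i=10
  ..#|#  b1=1 t=0,i=9
  ...|.  b0=0 t=0,i=4
  bits 00001110 = 14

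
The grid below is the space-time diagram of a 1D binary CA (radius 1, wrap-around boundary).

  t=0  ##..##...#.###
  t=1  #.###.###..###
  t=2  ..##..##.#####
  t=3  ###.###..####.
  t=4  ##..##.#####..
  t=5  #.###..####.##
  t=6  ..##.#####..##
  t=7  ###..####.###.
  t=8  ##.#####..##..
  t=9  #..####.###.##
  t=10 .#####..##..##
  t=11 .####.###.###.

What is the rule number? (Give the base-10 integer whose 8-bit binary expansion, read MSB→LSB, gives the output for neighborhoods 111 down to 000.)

  [7] ### => #  t=0,i=0
  [6] ##. => .  t=0,i=1
  [5] #.# => .  t=0,i=10
  [4] #.. => #  t=0,i=2
  [3] .## => #  t=0,i=4
  [2] .#. => .  t=0,i=9
  [1] ..# => #  t=0,i=3
  [0] ... => #  t=0,i=7
  bits 10011011 = 155

155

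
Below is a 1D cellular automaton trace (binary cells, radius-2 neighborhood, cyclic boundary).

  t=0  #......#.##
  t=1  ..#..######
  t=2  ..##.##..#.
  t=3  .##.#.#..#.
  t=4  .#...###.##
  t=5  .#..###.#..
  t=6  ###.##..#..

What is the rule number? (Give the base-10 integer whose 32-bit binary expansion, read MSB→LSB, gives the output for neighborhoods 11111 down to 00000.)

1217519358

  [31] ##### => .  t=1,i=7
  [30] ####. => #  t=1,i=9
  [29] ###.# => .  t=4,i=7
  [28] ###.. => .  t=0,i=0
  [27] ##.## => #  t=2,i=4
  [26] ##.#. => .  t=3,i=3
  [25] ##..# => .  t=1,i=0
  [24] ##... => .  t=0,i=1
  [23] #.### => #  t=0,i=9
  [22] #.##. => .  t=2,i=5
  [21] #.#.# => .  t=3,i=4
  [20] #.#.. => #  t=3,i=6
  [19] #..## => .  t=1,i=4
  [18] #..#. => .  t=1,i=1
  [17] #...# => .  t=2,i=0
  [16] #.... => #  t=0,i=2
  [15] .#### => #  t=1,i=6
  [14] .###. => #  t=0,i=10
  [13] .##.# => .  t=2,i=3
  [12] .##.. => #  t=2,i=6
  [11] .#.## => #  t=0,i=8
  [10] .#.#. => #  t=3,i=5
  [9] .#..# => #  t=1,i=3
  [8] .#... => .  t=2,i=10
  [7] ..### => #  t=1,i=5
  [6] ..##. => #  t=2,i=2
  [5] ..#.# => #  t=0,i=7
  [4] ..#.. => #  t=1,i=2
  [3] ...## => #  t=2,i=1
  [2] ...#. => #  t=0,i=6
  [1] ....# => #  t=0,i=5
  [0] ..... => .  t=0,i=3
  bits 01001000100100011101111011111110 = 1217519358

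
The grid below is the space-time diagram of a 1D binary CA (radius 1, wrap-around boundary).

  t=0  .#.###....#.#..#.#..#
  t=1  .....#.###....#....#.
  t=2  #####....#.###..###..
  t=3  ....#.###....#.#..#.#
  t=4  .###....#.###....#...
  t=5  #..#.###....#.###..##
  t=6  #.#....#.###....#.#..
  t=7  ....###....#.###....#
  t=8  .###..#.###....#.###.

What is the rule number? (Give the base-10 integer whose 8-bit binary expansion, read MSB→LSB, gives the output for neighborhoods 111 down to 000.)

67

  nb ###: next=.  (t=0,i=4, bit7=0)
  nb ##.: next=#  (t=0,i=5, bit6=1)
  nb #.#: next=.  (t=0,i=0, bit5=0)
  nb #..: next=.  (t=0,i=6, bit4=0)
  nb .##: next=.  (t=0,i=3, bit3=0)
  nb .#.: next=.  (t=0,i=1, bit2=0)
  nb ..#: next=#  (t=0,i=9, bit1=1)
  nb ...: next=#  (t=0,i=7, bit0=1)
  bits 01000011 = 67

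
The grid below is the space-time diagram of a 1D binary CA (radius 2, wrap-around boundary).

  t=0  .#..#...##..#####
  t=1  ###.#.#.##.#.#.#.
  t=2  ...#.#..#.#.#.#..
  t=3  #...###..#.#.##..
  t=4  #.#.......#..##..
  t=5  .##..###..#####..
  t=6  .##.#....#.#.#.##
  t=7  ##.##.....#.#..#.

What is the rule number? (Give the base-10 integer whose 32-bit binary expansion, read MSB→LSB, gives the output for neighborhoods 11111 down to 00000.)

1297782353

  #####|.  b31=0 t=0,i=14
  ####.|#  b30=1 t=0,i=15
  ###.#|.  b29=0 t=0,i=16
  ###..|.  b28=0 t=3,i=6
  ##.##|#  b27=1 t=6,i=0
  ##.#.|#  b26=1 t=0,i=0
  ##..#|.  b25=0 t=0,i=10
  ##...|#  b24=1 t=5,i=15
  #.###|.  b23=0 t=1,i=0
  #.##.|#  b22=1 t=1,i=8
  #.#.#|.  b21=0 t=1,i=4
  #.#..|#  b20=1 t=0,i=1
  #..##|#  b19=1 t=0,i=11
  #..#.|.  b18=0 t=0,i=3
  #...#|#  b17=1 t=0,i=6
  #....|.  b16=0 t=2,i=16
  .####|#  b15=1 t=0,i=13
  .###.|.  b14=0 t=1,i=1
  .##.#|.  b13=0 t=1,i=9
  .##..|#  b12=1 t=0,i=9
  .#.##|.  b11=0 t=1,i=7
  .#.#.|#  b10=1 t=1,i=5
  .#..#|#  b9=1 t=0,i=2
  .#...|.  b8=0 t=0,i=5
  ..###|.  b7=0 t=0,i=12
  ..##.|#  b6=1 t=0,i=8
  ..#.#|.  b5=0 t=2,i=3
  ..#..|#  b4=1 t=0,i=4
  ...##|.  b3=0 t=0,i=7
  ...#.|.  b2=0 t=2,i=2
  ....#|.  b1=0 t=2,i=1
  .....|#  b0=1 t=2,i=0
  bits 01001101010110101001011001010001 = 1297782353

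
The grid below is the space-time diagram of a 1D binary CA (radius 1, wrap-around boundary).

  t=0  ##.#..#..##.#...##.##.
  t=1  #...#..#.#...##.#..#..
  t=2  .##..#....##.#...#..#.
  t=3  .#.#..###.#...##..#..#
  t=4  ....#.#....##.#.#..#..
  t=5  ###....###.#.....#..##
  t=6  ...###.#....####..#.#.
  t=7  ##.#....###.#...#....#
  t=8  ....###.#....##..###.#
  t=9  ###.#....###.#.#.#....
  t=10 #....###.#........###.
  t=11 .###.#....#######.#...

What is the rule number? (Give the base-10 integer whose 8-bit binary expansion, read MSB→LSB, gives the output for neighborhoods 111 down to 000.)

25

  [7] ### => .  t=3,i=7
  [6] ##. => .  t=0,i=1
  [5] #.# => .  t=0,i=2
  [4] #.. => #  t=0,i=4
  [3] .## => #  t=0,i=0
  [2] .#. => .  t=0,i=3
  [1] ..# => .  t=0,i=5
  [0] ... => #  t=0,i=14
  bits 00011001 = 25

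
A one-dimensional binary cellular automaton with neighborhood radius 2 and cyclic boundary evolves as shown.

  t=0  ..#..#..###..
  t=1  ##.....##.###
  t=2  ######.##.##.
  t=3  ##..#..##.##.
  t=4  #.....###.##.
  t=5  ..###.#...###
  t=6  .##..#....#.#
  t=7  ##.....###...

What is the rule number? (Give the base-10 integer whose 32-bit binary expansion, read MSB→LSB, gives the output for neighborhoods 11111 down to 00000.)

1439279303

  nb #####: next=.  (t=1,i=12, bit31=0)
  nb ####.: next=#  (t=1,i=0, bit30=1)
  nb ###.#: next=.  (t=2,i=5, bit29=0)
  nb ###..: next=#  (t=0,i=10, bit28=1)
  nb ##.##: next=.  (t=1,i=9, bit27=0)
  nb ##.#.: next=#  (t=4,i=12, bit26=1)
  nb ##..#: next=.  (t=3,i=2, bit25=0)
  nb ##...: next=#  (t=0,i=11, bit24=1)
  nb #.###: next=#  (t=1,i=10, bit23=1)
  nb #.##.: next=#  (t=2,i=7, bit22=1)
  nb #.#.#: next=.  (t=6,i=12, bit21=0)
  nb #.#..: next=.  (t=4,i=0, bit20=0)
  nb #..##: next=#  (t=0,i=7, bit19=1)
  nb #..#.: next=.  (t=0,i=4, bit18=0)
  nb #...#: next=.  (t=5,i=8, bit17=0)
  nb #....: next=#  (t=0,i=12, bit16=1)
  nb .####: next=#  (t=1,i=11, bit15=1)
  nb .###.: next=.  (t=0,i=9, bit14=0)
  nb .##.#: next=#  (t=1,i=8, bit13=1)
  nb .##..: next=.  (t=3,i=1, bit12=0)
  nb .#.##: next=#  (t=6,i=0, bit11=1)
  nb .#.#.: next=.  (t=6,i=11, bit10=0)
  nb .#..#: next=.  (t=0,i=3, bit9=0)
  nb .#...: next=.  (t=4,i=1, bit8=0)
  nb ..###: next=#  (t=0,i=8, bit7=1)
  nb ..##.: next=#  (t=1,i=7, bit6=1)
  nb ..#.#: next=.  (t=6,i=10, bit5=0)
  nb ..#..: next=.  (t=0,i=2, bit4=0)
  nb ...##: next=.  (t=1,i=6, bit3=0)
  nb ...#.: next=#  (t=0,i=1, bit2=1)
  nb ....#: next=#  (t=0,i=0, bit1=1)
  nb .....: next=#  (t=1,i=4, bit0=1)
  bits 01010101110010011010100011000111 = 1439279303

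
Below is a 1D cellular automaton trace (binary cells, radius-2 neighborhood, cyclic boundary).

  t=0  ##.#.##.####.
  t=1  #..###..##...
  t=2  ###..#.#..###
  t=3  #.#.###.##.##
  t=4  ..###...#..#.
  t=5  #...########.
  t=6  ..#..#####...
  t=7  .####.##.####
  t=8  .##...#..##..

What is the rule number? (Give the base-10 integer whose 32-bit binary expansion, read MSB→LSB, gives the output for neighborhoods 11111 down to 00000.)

2448395829

  ##### -> #   bit 31 = 1  t=2,i=0
  ####. -> .   bit 30 = 0  t=0,i=10
  ###.# -> .   bit 29 = 0  t=0,i=11
  ###.. -> #   bit 28 = 1  t=1,i=5
  ##.## -> .   bit 27 = 0  t=0,i=7
  ##.#. -> .   bit 26 = 0  t=0,i=2
  ##..# -> .   bit 25 = 0  t=1,i=6
  ##... -> #   bit 24 = 1  t=1,i=10
  #.### -> #   bit 23 = 1  t=0,i=8
  #.##. -> #   bit 22 = 1  t=0,i=0
  #.#.# -> #   bit 21 = 1  t=0,i=3
  #.#.. -> .   bit 20 = 0  t=2,i=7
  #..## -> #   bit 19 = 1  t=1,i=2
  #..#. -> #   bit 18 = 1  t=2,i=4
  #...# -> #   bit 17 = 1  t=1,i=11
  #.... -> #   bit 16 = 1  t=6,i=11
  .#### -> #   bit 15 = 1  t=0,i=9
  .###. -> .   bit 14 = 0  t=1,i=4
  .##.# -> .   bit 13 = 0  t=0,i=1
  .##.. -> .   bit 12 = 0  t=1,i=9
  .#.## -> #   bit 11 = 1  t=0,i=4
  .#.#. -> #   bit 10 = 1  t=2,i=6
  .#..# -> #   bit 9 = 1  t=1,i=1
  .#... -> .   bit 8 = 0  t=4,i=12
  ..### -> .   bit 7 = 0  t=1,i=3
  ..##. -> .   bit 6 = 0  t=1,i=8
  ..#.# -> #   bit 5 = 1  t=2,i=5
  ..#.. -> #   bit 4 = 1  t=1,i=0
  ...## -> .   bit 3 = 0  t=4,i=1
  ...#. -> #   bit 2 = 1  t=1,i=12
  ....# -> .   bit 1 = 0  t=6,i=0
  ..... -> #   bit 0 = 1  t=6,i=12
  bits 10010001111011111000111000110101 = 2448395829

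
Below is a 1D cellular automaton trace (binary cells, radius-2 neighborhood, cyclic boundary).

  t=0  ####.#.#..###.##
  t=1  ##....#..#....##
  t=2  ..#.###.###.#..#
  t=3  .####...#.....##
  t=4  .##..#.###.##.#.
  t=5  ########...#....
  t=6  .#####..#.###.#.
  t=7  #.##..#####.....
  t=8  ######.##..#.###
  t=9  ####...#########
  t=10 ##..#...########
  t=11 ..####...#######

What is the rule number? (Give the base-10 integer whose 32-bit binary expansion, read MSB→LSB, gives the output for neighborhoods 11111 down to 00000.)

  nb #####: next=#  (t=0,i=0, bit31=1)
  nb ####.: next=.  (t=0,i=2, bit30=0)
  nb ###.#: next=.  (t=0,i=3, bit29=0)
  nb ###..: next=.  (t=1,i=1, bit28=0)
  nb ##.##: next=.  (t=0,i=13, bit27=0)
  nb ##.#.: next=.  (t=0,i=4, bit26=0)
  nb ##..#: next=#  (t=4,i=3, bit25=1)
  nb ##...: next=#  (t=1,i=2, bit24=1)
  nb #.###: next=#  (t=0,i=14, bit23=1)
  nb #.##.: next=#  (t=4,i=11, bit22=1)
  nb #.#.#: next=.  (t=0,i=5, bit21=0)
  nb #.#..: next=.  (t=0,i=7, bit20=0)
  nb #..##: next=#  (t=0,i=9, bit19=1)
  nb #..#.: next=#  (t=1,i=8, bit18=1)
  nb #...#: next=.  (t=3,i=6, bit17=0)
  nb #....: next=.  (t=1,i=3, bit16=0)
  nb .####: next=#  (t=0,i=15, bit15=1)
  nb .###.: next=.  (t=0,i=11, bit14=0)
  nb .##.#: next=.  (t=3,i=15, bit13=0)
  nb .##..: next=#  (t=4,i=2, bit12=1)
  nb .#.##: next=#  (t=2,i=3, bit11=1)
  nb .#.#.: next=#  (t=0,i=6, bit10=1)
  nb .#..#: next=.  (t=0,i=8, bit9=0)
  nb .#...: next=#  (t=1,i=10, bit8=1)
  nb ..###: next=.  (t=0,i=10, bit7=0)
  nb ..##.: next=#  (t=3,i=14, bit6=1)
  nb ..#.#: next=#  (t=2,i=2, bit5=1)
  nb ..#..: next=#  (t=1,i=6, bit4=1)
  nb ...##: next=.  (t=1,i=13, bit3=0)
  nb ...#.: next=#  (t=1,i=5, bit2=1)
  nb ....#: next=#  (t=1,i=4, bit1=1)
  nb .....: next=#  (t=3,i=11, bit0=1)
  bits 10000011110011001001110101110111 = 2211224951

2211224951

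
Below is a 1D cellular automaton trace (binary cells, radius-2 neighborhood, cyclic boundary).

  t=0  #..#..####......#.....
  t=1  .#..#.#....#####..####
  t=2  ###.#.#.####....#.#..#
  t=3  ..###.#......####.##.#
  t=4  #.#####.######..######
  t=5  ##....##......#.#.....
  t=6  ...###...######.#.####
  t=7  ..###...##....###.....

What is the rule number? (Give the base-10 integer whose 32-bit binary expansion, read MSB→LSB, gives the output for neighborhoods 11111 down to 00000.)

779182767

  nb #####: next=.  (t=1,i=13, bit31=0)
  nb ####.: next=.  (t=0,i=8, bit30=0)
  nb ###.#: next=#  (t=1,i=21, bit29=1)
  nb ###..: next=.  (t=0,i=9, bit28=0)
  nb ##.##: next=#  (t=3,i=17, bit27=1)
  nb ##.#.: next=#  (t=1,i=0, bit26=1)
  nb ##..#: next=#  (t=1,i=16, bit25=1)
  nb ##...: next=.  (t=0,i=10, bit24=0)
  nb #.###: next=.  (t=2,i=8, bit23=0)
  nb #.##.: next=#  (t=3,i=18, bit22=1)
  nb #.#.#: next=#  (t=2,i=4, bit21=1)
  nb #.#..: next=#  (t=1,i=1, bit20=1)
  nb #..##: next=.  (t=0,i=5, bit19=0)
  nb #..#.: next=.  (t=0,i=2, bit18=0)
  nb #...#: next=.  (t=6,i=1, bit17=0)
  nb #....: next=#  (t=0,i=11, bit16=1)
  nb .####: next=.  (t=0,i=7, bit15=0)
  nb .###.: next=#  (t=3,i=3, bit14=1)
  nb .##.#: next=#  (t=3,i=19, bit13=1)
  nb .##..: next=.  (t=5,i=1, bit12=0)
  nb .#.##: next=.  (t=2,i=7, bit11=0)
  nb .#.#.: next=.  (t=1,i=5, bit10=0)
  nb .#..#: next=#  (t=0,i=1, bit9=1)
  nb .#...: next=.  (t=0,i=17, bit8=0)
  nb ..###: next=#  (t=0,i=6, bit7=1)
  nb ..##.: next=.  (t=5,i=0, bit6=0)
  nb ..#.#: next=#  (t=1,i=4, bit5=1)
  nb ..#..: next=.  (t=0,i=0, bit4=0)
  nb ...##: next=#  (t=1,i=10, bit3=1)
  nb ...#.: next=#  (t=0,i=15, bit2=1)
  nb ....#: next=#  (t=0,i=14, bit1=1)
  nb .....: next=#  (t=0,i=12, bit0=1)
  bits 00101110011100010110001010101111 = 779182767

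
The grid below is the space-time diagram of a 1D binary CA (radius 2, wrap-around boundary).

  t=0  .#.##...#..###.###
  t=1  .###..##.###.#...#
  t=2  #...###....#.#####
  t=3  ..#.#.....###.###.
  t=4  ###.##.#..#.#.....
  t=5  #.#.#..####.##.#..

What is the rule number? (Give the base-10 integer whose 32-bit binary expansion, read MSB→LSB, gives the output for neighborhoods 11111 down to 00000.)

  nb #####: next=#  (t=2,i=15, bit31=1)
  nb ####.: next=.  (t=2,i=17, bit30=0)
  nb ###.#: next=#  (t=0,i=13, bit29=1)
  nb ###..: next=.  (t=1,i=3, bit28=0)
  nb ##.##: next=.  (t=0,i=14, bit27=0)
  nb ##.#.: next=.  (t=0,i=0, bit26=0)
  nb ##..#: next=#  (t=1,i=4, bit25=1)
  nb ##...: next=.  (t=0,i=5, bit24=0)
  nb #.###: next=.  (t=0,i=15, bit23=0)
  nb #.##.: next=#  (t=0,i=3, bit22=1)
  nb #.#.#: next=#  (t=0,i=1, bit21=1)
  nb #.#..: next=#  (t=1,i=13, bit20=1)
  nb #..##: next=#  (t=0,i=10, bit19=1)
  nb #..#.: next=#  (t=4,i=9, bit18=1)
  nb #...#: next=#  (t=0,i=6, bit17=1)
  nb #....: next=.  (t=2,i=8, bit16=0)
  nb .####: next=#  (t=2,i=14, bit15=1)
  nb .###.: next=.  (t=0,i=12, bit14=0)
  nb .##.#: next=.  (t=1,i=7, bit13=0)
  nb .##..: next=.  (t=0,i=4, bit12=0)
  nb .#.##: next=#  (t=0,i=2, bit11=1)
  nb .#.#.: next=.  (t=3,i=3, bit10=0)
  nb .#..#: next=#  (t=0,i=9, bit9=1)
  nb .#...: next=#  (t=1,i=14, bit8=1)
  nb ..###: next=#  (t=0,i=11, bit7=1)
  nb ..##.: next=#  (t=1,i=6, bit6=1)
  nb ..#.#: next=#  (t=1,i=17, bit5=1)
  nb ..#..: next=.  (t=0,i=8, bit4=0)
  nb ...##: next=.  (t=2,i=3, bit3=0)
  nb ...#.: next=#  (t=0,i=7, bit2=1)
  nb ....#: next=.  (t=2,i=9, bit1=0)
  nb .....: next=#  (t=3,i=7, bit0=1)
  bits 10100010011111101000101111100101 = 2726202341

2726202341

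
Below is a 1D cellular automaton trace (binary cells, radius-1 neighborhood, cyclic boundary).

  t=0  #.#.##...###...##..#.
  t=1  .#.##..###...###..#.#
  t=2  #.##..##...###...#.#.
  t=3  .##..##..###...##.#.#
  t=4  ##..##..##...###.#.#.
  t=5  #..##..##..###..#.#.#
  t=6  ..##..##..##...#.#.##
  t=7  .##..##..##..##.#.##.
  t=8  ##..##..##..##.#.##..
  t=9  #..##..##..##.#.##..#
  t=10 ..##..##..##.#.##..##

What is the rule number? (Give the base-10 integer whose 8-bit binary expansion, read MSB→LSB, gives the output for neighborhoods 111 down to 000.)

43

  ###|.  b7=0 t=0,i=10
  ##.|.  b6=0 t=0,i=5
  #.#|#  b5=1 t=0,i=1
  #..|.  b4=0 t=0,i=6
  .##|#  b3=1 t=0,i=4
  .#.|.  b2=0 t=0,i=0
  ..#|#  b1=1 t=0,i=8
  ...|#  b0=1 t=0,i=7
  bits 00101011 = 43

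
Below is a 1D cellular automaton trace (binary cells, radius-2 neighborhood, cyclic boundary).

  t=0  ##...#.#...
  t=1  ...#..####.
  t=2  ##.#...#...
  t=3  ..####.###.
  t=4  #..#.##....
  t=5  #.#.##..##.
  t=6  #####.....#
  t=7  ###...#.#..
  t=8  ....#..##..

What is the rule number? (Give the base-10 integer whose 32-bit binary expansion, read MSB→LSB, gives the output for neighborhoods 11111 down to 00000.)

  [31] ##### => #  t=6,i=1
  [30] ####. => .  t=1,i=8
  [29] ###.# => #  t=3,i=5
  [28] ###.. => .  t=1,i=9
  [27] ##.## => #  t=3,i=6
  [26] ##.#. => #  t=2,i=2
  [25] ##..# => .  t=5,i=6
  [24] ##... => .  t=0,i=2
  [23] #.### => .  t=3,i=7
  [22] #.##. => #  t=4,i=5
  [21] #.#.# => #  t=5,i=0
  [20] #.#.. => #  t=0,i=7
  [19] #..## => .  t=1,i=5
  [18] #..#. => #  t=4,i=2
  [17] #...# => #  t=0,i=3
  [16] #.... => #  t=1,i=0
  [15] .#### => #  t=1,i=7
  [14] .###. => .  t=3,i=8
  [13] .##.# => .  t=2,i=1
  [12] .##.. => .  t=0,i=1
  [11] .#.## => #  t=4,i=4
  [10] .#.#. => #  t=0,i=6
  [9] .#..# => .  t=1,i=4
  [8] .#... => #  t=0,i=8
  [7] ..### => .  t=1,i=6
  [6] ..##. => .  t=0,i=0
  [5] ..#.# => .  t=0,i=5
  [4] ..#.. => #  t=1,i=3
  [3] ...## => .  t=0,i=10
  [2] ...#. => .  t=0,i=4
  [1] ....# => #  t=1,i=1
  [0] ..... => .  t=6,i=7
  bits 10101100011101111000110100010010 = 2893516050

2893516050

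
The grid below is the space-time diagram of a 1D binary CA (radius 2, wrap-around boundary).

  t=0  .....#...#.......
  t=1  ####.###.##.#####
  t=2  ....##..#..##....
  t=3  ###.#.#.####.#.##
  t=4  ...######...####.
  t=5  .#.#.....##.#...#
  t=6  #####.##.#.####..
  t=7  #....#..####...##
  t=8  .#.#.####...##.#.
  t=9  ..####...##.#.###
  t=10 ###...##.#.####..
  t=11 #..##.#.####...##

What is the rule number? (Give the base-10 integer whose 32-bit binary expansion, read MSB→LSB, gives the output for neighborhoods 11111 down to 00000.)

  ##### -> .   bit 31 = 0  t=1,i=0
  ####. -> .   bit 30 = 0  t=1,i=2
  ###.# -> .   bit 29 = 0  t=1,i=3
  ###.. -> .   bit 28 = 0  t=4,i=8
  ##.## -> #   bit 27 = 1  t=1,i=4
  ##.#. -> #   bit 26 = 1  t=3,i=3
  ##..# -> #   bit 25 = 1  t=2,i=6
  ##... -> #   bit 24 = 1  t=2,i=13
  #.### -> #   bit 23 = 1  t=1,i=5
  #.##. -> .   bit 22 = 0  t=1,i=9
  #.#.# -> #   bit 21 = 1  t=3,i=4
  #.#.. -> #   bit 20 = 1  t=5,i=3
  #..## -> #   bit 19 = 1  t=2,i=10
  #..#. -> .   bit 18 = 0  t=2,i=7
  #...# -> #   bit 17 = 1  t=0,i=7
  #.... -> .   bit 16 = 0  t=0,i=11
  .#### -> .   bit 15 = 0  t=1,i=13
  .###. -> .   bit 14 = 0  t=1,i=6
  .##.# -> .   bit 13 = 0  t=1,i=10
  .##.. -> .   bit 12 = 0  t=2,i=5
  .#.## -> #   bit 11 = 1  t=3,i=7
  .#.#. -> #   bit 10 = 1  t=3,i=5
  .#..# -> #   bit 9 = 1  t=2,i=9
  .#... -> #   bit 8 = 1  t=0,i=6
  ..### -> #   bit 7 = 1  t=4,i=3
  ..##. -> #   bit 6 = 1  t=2,i=4
  ..#.# -> .   bit 5 = 0  t=5,i=16
  ..#.. -> #   bit 4 = 1  t=0,i=5
  ...## -> .   bit 3 = 0  t=2,i=3
  ...#. -> .   bit 2 = 0  t=0,i=4
  ....# -> #   bit 1 = 1  t=0,i=3
  ..... -> #   bit 0 = 1  t=0,i=0
  bits 00001111101110100000111111010011 = 263851987

263851987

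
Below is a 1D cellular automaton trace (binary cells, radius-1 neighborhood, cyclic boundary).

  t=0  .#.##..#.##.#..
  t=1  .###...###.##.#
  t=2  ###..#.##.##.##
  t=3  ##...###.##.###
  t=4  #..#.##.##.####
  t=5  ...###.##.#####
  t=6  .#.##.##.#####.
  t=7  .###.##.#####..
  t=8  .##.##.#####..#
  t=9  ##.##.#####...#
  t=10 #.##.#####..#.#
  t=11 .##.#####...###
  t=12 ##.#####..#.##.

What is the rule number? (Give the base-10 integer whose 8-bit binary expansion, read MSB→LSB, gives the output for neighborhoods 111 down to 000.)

173

  nb ###: next=#  (t=1,i=2, bit7=1)
  nb ##.: next=.  (t=0,i=4, bit6=0)
  nb #.#: next=#  (t=0,i=2, bit5=1)
  nb #..: next=.  (t=0,i=5, bit4=0)
  nb .##: next=#  (t=0,i=3, bit3=1)
  nb .#.: next=#  (t=0,i=1, bit2=1)
  nb ..#: next=.  (t=0,i=0, bit1=0)
  nb ...: next=#  (t=0,i=14, bit0=1)
  bits 10101101 = 173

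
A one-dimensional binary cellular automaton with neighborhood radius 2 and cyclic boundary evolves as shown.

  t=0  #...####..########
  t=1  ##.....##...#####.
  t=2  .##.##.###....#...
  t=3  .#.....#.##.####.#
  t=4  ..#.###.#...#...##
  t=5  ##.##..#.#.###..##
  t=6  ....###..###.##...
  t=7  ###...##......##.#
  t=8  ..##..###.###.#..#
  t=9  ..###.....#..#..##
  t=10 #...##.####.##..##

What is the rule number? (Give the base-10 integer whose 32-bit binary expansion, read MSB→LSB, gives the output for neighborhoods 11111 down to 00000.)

2544114007

  #####|#  b31=1 t=0,i=12
  ####.|.  b30=0 t=0,i=6
  ###.#|.  b29=0 t=1,i=16
  ###..|#  b28=1 t=0,i=0
  ##.##|.  b27=0 t=1,i=17
  ##.#.|#  b26=1 t=3,i=16
  ##..#|#  b25=1 t=0,i=8
  ##...|#  b24=1 t=0,i=1
  #.###|#  b23=1 t=2,i=7
  #.##.|.  b22=0 t=1,i=0
  #.#.#|#  b21=1 t=3,i=17
  #.#..|.  b20=0 t=3,i=1
  #..##|.  b19=0 t=0,i=9
  #..#.|#  b18=1 t=4,i=1
  #...#|.  b17=0 t=0,i=2
  #....|.  b16=0 t=1,i=3
  .####|.  b15=0 t=0,i=5
  .###.|.  b14=0 t=2,i=8
  .##.#|.  b13=0 t=2,i=2
  .##..|#  b12=1 t=1,i=1
  .#.##|#  b11=1 t=3,i=8
  .#.#.|.  b10=0 t=3,i=0
  .#..#|.  b9=0 t=8,i=0
  .#...|#  b8=1 t=2,i=15
  ..###|.  b7=0 t=0,i=4
  ..##.|#  b6=1 t=1,i=7
  ..#.#|.  b5=0 t=3,i=7
  ..#..|#  b4=1 t=2,i=14
  ...##|.  b3=0 t=0,i=3
  ...#.|#  b2=1 t=2,i=13
  ....#|#  b1=1 t=1,i=5
  .....|#  b0=1 t=1,i=4
  bits 10010111101001000001100101010111 = 2544114007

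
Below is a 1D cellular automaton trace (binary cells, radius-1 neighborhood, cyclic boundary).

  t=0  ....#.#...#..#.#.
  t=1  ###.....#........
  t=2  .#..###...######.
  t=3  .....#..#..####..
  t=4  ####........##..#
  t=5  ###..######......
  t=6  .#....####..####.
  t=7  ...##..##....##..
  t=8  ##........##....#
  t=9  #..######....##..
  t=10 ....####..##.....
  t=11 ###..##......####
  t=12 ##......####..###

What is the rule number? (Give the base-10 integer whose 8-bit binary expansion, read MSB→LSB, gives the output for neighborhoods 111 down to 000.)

  nb ###: next=#  (t=1,i=1, bit7=1)
  nb ##.: next=.  (t=1,i=2, bit6=0)
  nb #.#: next=.  (t=0,i=5, bit5=0)
  nb #..: next=.  (t=0,i=7, bit4=0)
  nb .##: next=.  (t=1,i=0, bit3=0)
  nb .#.: next=.  (t=0,i=4, bit2=0)
  nb ..#: next=.  (t=0,i=3, bit1=0)
  nb ...: next=#  (t=0,i=0, bit0=1)
  bits 10000001 = 129

129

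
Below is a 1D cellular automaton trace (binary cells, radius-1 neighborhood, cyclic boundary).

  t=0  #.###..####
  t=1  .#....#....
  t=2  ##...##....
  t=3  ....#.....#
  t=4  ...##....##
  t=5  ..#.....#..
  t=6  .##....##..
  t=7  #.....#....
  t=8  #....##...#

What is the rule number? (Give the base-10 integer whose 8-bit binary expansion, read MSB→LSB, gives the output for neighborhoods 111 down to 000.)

  ### -> .   bit 7 = 0  t=0,i=3
  ##. -> .   bit 6 = 0  t=0,i=0
  #.# -> #   bit 5 = 1  t=0,i=1
  #.. -> .   bit 4 = 0  t=0,i=5
  .## -> .   bit 3 = 0  t=0,i=2
  .#. -> #   bit 2 = 1  t=1,i=1
  ..# -> #   bit 1 = 1  t=0,i=6
  ... -> .   bit 0 = 0  t=1,i=3
  bits 00100110 = 38

38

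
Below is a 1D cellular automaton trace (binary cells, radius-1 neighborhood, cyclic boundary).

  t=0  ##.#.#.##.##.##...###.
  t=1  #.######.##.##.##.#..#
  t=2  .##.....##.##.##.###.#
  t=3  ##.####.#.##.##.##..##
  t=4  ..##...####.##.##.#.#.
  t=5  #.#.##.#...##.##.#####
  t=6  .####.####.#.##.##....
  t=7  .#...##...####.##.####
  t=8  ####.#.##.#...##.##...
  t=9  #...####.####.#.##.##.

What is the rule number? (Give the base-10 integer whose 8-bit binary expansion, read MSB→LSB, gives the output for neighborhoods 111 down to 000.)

61

  nb ###: next=.  (t=0,i=19, bit7=0)
  nb ##.: next=.  (t=0,i=1, bit6=0)
  nb #.#: next=#  (t=0,i=2, bit5=1)
  nb #..: next=#  (t=0,i=15, bit4=1)
  nb .##: next=#  (t=0,i=0, bit3=1)
  nb .#.: next=#  (t=0,i=3, bit2=1)
  nb ..#: next=.  (t=0,i=17, bit1=0)
  nb ...: next=#  (t=0,i=16, bit0=1)
  bits 00111101 = 61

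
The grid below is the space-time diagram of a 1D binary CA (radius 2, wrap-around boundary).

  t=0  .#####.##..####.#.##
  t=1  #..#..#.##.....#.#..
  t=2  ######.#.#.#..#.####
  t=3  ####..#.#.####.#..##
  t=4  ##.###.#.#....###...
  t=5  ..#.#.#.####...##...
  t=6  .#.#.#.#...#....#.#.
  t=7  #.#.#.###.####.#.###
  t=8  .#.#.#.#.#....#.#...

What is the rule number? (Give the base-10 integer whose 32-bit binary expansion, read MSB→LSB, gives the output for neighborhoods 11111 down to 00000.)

2652200724

  ##### -> #   bit 31 = 1  t=0,i=3
  ####. -> .   bit 30 = 0  t=0,i=4
  ###.# -> .   bit 29 = 0  t=0,i=5
  ###.. -> #   bit 28 = 1  t=3,i=3
  ##.## -> #   bit 27 = 1  t=0,i=0
  ##.#. -> #   bit 26 = 1  t=0,i=15
  ##..# -> #   bit 25 = 1  t=0,i=9
  ##... -> .   bit 24 = 0  t=1,i=10
  #.### -> .   bit 23 = 0  t=0,i=1
  #.##. -> .   bit 22 = 0  t=0,i=7
  #.#.# -> .   bit 21 = 0  t=0,i=16
  #.#.. -> #   bit 20 = 1  t=1,i=17
  #..## -> .   bit 19 = 0  t=0,i=10
  #..#. -> #   bit 18 = 1  t=1,i=2
  #...# -> .   bit 17 = 0  t=4,i=18
  #.... -> #   bit 16 = 1  t=1,i=11
  .#### -> .   bit 15 = 0  t=0,i=2
  .###. -> #   bit 14 = 1  t=4,i=4
  .##.# -> .   bit 13 = 0  t=0,i=19
  .##.. -> #   bit 12 = 1  t=0,i=8
  .#.## -> #   bit 11 = 1  t=0,i=17
  .#.#. -> #   bit 10 = 1  t=1,i=16
  .#..# -> #   bit 9 = 1  t=1,i=1
  .#... -> #   bit 8 = 1  t=4,i=10
  ..### -> .   bit 7 = 0  t=0,i=11
  ..##. -> .   bit 6 = 0  t=4,i=0
  ..#.# -> .   bit 5 = 0  t=1,i=6
  ..#.. -> #   bit 4 = 1  t=1,i=0
  ...## -> .   bit 3 = 0  t=4,i=13
  ...#. -> #   bit 2 = 1  t=1,i=14
  ....# -> .   bit 1 = 0  t=1,i=13
  ..... -> .   bit 0 = 0  t=1,i=12
  bits 10011110000101010101111100010100 = 2652200724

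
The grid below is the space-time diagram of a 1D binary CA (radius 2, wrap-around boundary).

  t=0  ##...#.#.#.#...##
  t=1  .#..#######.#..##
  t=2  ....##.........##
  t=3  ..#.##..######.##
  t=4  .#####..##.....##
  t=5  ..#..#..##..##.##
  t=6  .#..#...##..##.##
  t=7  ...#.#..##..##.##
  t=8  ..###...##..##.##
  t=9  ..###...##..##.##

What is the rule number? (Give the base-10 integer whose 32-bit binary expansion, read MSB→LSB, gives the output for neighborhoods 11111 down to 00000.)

275054055

  ##### -> .   bit 31 = 0  t=1,i=6
  ####. -> .   bit 30 = 0  t=0,i=0
  ###.# -> .   bit 29 = 0  t=1,i=10
  ###.. -> #   bit 28 = 1  t=0,i=1
  ##.## -> .   bit 27 = 0  t=3,i=14
  ##.#. -> .   bit 26 = 0  t=1,i=0
  ##..# -> .   bit 25 = 0  t=3,i=0
  ##... -> .   bit 24 = 0  t=0,i=2
  #.### -> .   bit 23 = 0  t=4,i=1
  #.##. -> #   bit 22 = 1  t=3,i=4
  #.#.# -> #   bit 21 = 1  t=0,i=7
  #.#.. -> .   bit 20 = 0  t=0,i=11
  #..## -> .   bit 19 = 0  t=1,i=3
  #..#. -> #   bit 18 = 1  t=3,i=1
  #...# -> .   bit 17 = 0  t=0,i=3
  #.... -> .   bit 16 = 0  t=2,i=1
  .#### -> #   bit 15 = 1  t=0,i=16
  .###. -> #   bit 14 = 1  t=8,i=3
  .##.# -> #   bit 13 = 1  t=1,i=16
  .##.. -> #   bit 12 = 1  t=2,i=5
  .#.## -> #   bit 11 = 1  t=3,i=3
  .#.#. -> #   bit 10 = 1  t=0,i=6
  .#..# -> .   bit 9 = 0  t=1,i=2
  .#... -> #   bit 8 = 1  t=0,i=12
  ..### -> #   bit 7 = 1  t=0,i=15
  ..##. -> #   bit 6 = 1  t=1,i=15
  ..#.# -> #   bit 5 = 1  t=0,i=5
  ..#.. -> .   bit 4 = 0  t=5,i=2
  ...## -> .   bit 3 = 0  t=0,i=14
  ...#. -> #   bit 2 = 1  t=0,i=4
  ....# -> #   bit 1 = 1  t=2,i=2
  ..... -> #   bit 0 = 1  t=2,i=8
  bits 00010000011001001111110111100111 = 275054055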